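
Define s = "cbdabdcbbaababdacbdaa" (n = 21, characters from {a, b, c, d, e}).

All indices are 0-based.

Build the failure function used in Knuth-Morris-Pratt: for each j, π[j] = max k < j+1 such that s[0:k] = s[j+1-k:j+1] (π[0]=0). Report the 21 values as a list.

π[0] = 0
j=1 s[j]='b': π[1]=0 (border '')
j=2 s[j]='d': π[2]=0 (border '')
j=3 s[j]='a': π[3]=0 (border '')
j=4 s[j]='b': π[4]=0 (border '')
j=5 s[j]='d': π[5]=0 (border '')
j=6 s[j]='c': π[6]=1 (border 'c')
j=7 s[j]='b': π[7]=2 (border 'cb')
j=8 s[j]='b': k: 2→0; π[8]=0 (border '')
j=9 s[j]='a': π[9]=0 (border '')
j=10 s[j]='a': π[10]=0 (border '')
j=11 s[j]='b': π[11]=0 (border '')
j=12 s[j]='a': π[12]=0 (border '')
j=13 s[j]='b': π[13]=0 (border '')
j=14 s[j]='d': π[14]=0 (border '')
j=15 s[j]='a': π[15]=0 (border '')
j=16 s[j]='c': π[16]=1 (border 'c')
j=17 s[j]='b': π[17]=2 (border 'cb')
j=18 s[j]='d': π[18]=3 (border 'cbd')
j=19 s[j]='a': π[19]=4 (border 'cbda')
j=20 s[j]='a': k: 4→0; π[20]=0 (border '')

[0, 0, 0, 0, 0, 0, 1, 2, 0, 0, 0, 0, 0, 0, 0, 0, 1, 2, 3, 4, 0]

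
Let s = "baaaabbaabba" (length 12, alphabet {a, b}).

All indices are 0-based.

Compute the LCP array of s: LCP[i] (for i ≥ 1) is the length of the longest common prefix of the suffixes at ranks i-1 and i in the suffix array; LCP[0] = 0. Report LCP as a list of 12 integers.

rank | idx | suffix
   0 |  11 | a
   1 |   1 | aaaabbaabba
   2 |   2 | aaabbaabba
   3 |   7 | aabba
   4 |   3 | aabbaabba
   5 |   8 | abba
   6 |   4 | abbaabba
   7 |  10 | ba
   8 |   0 | baaaabbaabba
   9 |   6 | baabba
  10 |   9 | bba
  11 |   5 | bbaabba

SA = [11, 1, 2, 7, 3, 8, 4, 10, 0, 6, 9, 5]
i: (SA[i-1],SA[i]) lcp shared
  1: (11,1) 1 'a'
  2: (1,2) 3 'aaa'
  3: (2,7) 2 'aa'
  4: (7,3) 5 'aabba'
  5: (3,8) 1 'a'
  6: (8,4) 4 'abba'
  7: (4,10) 0 ''
  8: (10,0) 2 'ba'
  9: (0,6) 3 'baa'
  10: (6,9) 1 'b'
  11: (9,5) 3 'bba'

[0, 1, 3, 2, 5, 1, 4, 0, 2, 3, 1, 3]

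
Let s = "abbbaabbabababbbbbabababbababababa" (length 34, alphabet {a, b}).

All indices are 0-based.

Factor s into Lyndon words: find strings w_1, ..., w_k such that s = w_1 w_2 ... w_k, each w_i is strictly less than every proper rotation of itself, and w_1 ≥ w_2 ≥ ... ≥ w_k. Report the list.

["abbb", "aabbabababbbbbabababbabababab", "a"]

emit factor 1: 'abbb' (i=0, period=4)
emit factor 2: 'aabbabababbbbbabababbabababab' (i=4, period=29)
emit factor 3: 'a' (i=33, period=1)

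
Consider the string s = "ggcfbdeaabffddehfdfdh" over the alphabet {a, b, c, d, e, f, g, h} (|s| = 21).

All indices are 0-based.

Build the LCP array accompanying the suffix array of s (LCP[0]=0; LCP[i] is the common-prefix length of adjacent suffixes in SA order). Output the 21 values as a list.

[0, 1, 0, 1, 0, 0, 1, 2, 1, 1, 0, 1, 0, 1, 2, 2, 1, 0, 1, 0, 1]

rank | idx | suffix
   0 |   7 | aabffddehfdfdh
   1 |   8 | abffddehfdfdh
   2 |   4 | bdeaabffddehfdfdh
   3 |   9 | bffddehfdfdh
   4 |   2 | cfbdeaabffddehfdfdh
   5 |  12 | ddehfdfdh
   6 |   5 | deaabffddehfdfdh
   7 |  13 | dehfdfdh
   8 |  17 | dfdh
   9 |  19 | dh
  10 |   6 | eaabffddehfdfdh
  11 |  14 | ehfdfdh
  12 |   3 | fbdeaabffddehfdfdh
  13 |  11 | fddehfdfdh
  14 |  16 | fdfdh
  15 |  18 | fdh
  16 |  10 | ffddehfdfdh
  17 |   1 | gcfbdeaabffddehfdfdh
  18 |   0 | ggcfbdeaabffddehfdfdh
  19 |  20 | h
  20 |  15 | hfdfdh

SA = [7, 8, 4, 9, 2, 12, 5, 13, 17, 19, 6, 14, 3, 11, 16, 18, 10, 1, 0, 20, 15]
[i] adj suffixes → lcp
  [1] 7/8 → 1 ('a')
  [2] 8/4 → 0 ('')
  [3] 4/9 → 1 ('b')
  [4] 9/2 → 0 ('')
  [5] 2/12 → 0 ('')
  [6] 12/5 → 1 ('d')
  [7] 5/13 → 2 ('de')
  [8] 13/17 → 1 ('d')
  [9] 17/19 → 1 ('d')
  [10] 19/6 → 0 ('')
  [11] 6/14 → 1 ('e')
  [12] 14/3 → 0 ('')
  [13] 3/11 → 1 ('f')
  [14] 11/16 → 2 ('fd')
  [15] 16/18 → 2 ('fd')
  [16] 18/10 → 1 ('f')
  [17] 10/1 → 0 ('')
  [18] 1/0 → 1 ('g')
  [19] 0/20 → 0 ('')
  [20] 20/15 → 1 ('h')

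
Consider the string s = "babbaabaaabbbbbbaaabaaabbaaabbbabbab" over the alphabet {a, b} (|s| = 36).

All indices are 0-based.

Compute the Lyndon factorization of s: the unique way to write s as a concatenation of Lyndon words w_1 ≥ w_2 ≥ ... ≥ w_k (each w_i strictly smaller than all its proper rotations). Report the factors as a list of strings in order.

["b", "abb", "aab", "aaabbbbbb", "aaabaaabbaaabbbabbab"]

emit factor 1: 'b' (i=0, period=1)
emit factor 2: 'abb' (i=1, period=3)
emit factor 3: 'aab' (i=4, period=3)
emit factor 4: 'aaabbbbbb' (i=7, period=9)
emit factor 5: 'aaabaaabbaaabbbabbab' (i=16, period=20)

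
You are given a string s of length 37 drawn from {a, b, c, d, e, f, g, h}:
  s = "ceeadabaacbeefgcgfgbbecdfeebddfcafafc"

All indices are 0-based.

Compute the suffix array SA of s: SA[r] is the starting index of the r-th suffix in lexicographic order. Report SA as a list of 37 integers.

[7, 5, 8, 3, 32, 34, 6, 19, 27, 20, 10, 36, 31, 9, 22, 0, 15, 4, 28, 29, 23, 2, 26, 21, 1, 25, 11, 12, 33, 35, 30, 24, 17, 13, 18, 14, 16]

rank→(start, suffix):
  0 → (7, 'aacbeefgcgfgbbecdfeebddfcafafc')
  1 → (5, 'abaacbeefgcgfgbbecdfeebddfcafafc')
  2 → (8, 'acbeefgcgfgbbecdfeebddfcafafc')
  3 → (3, 'adabaacbeefgcgfgbbecdfeebddfcafafc')
  4 → (32, 'afafc')
  5 → (34, 'afc')
  6 → (6, 'baacbeefgcgfgbbecdfeebddfcafafc')
  7 → (19, 'bbecdfeebddfcafafc')
  8 → (27, 'bddfcafafc')
  9 → (20, 'becdfeebddfcafafc')
  10 → (10, 'beefgcgfgbbecdfeebddfcafafc')
  11 → (36, 'c')
  12 → (31, 'cafafc')
  13 → (9, 'cbeefgcgfgbbecdfeebddfcafafc')
  14 → (22, 'cdfeebddfcafafc')
  15 → (0, 'ceeadabaacbeefgcgfgbbecdfeebddfcafafc')
  16 → (15, 'cgfgbbecdfeebddfcafafc')
  17 → (4, 'dabaacbeefgcgfgbbecdfeebddfcafafc')
  18 → (28, 'ddfcafafc')
  19 → (29, 'dfcafafc')
  20 → (23, 'dfeebddfcafafc')
  21 → (2, 'eadabaacbeefgcgfgbbecdfeebddfcafafc')
  22 → (26, 'ebddfcafafc')
  23 → (21, 'ecdfeebddfcafafc')
  24 → (1, 'eeadabaacbeefgcgfgbbecdfeebddfcafafc')
  25 → (25, 'eebddfcafafc')
  26 → (11, 'eefgcgfgbbecdfeebddfcafafc')
  27 → (12, 'efgcgfgbbecdfeebddfcafafc')
  28 → (33, 'fafc')
  29 → (35, 'fc')
  30 → (30, 'fcafafc')
  31 → (24, 'feebddfcafafc')
  32 → (17, 'fgbbecdfeebddfcafafc')
  33 → (13, 'fgcgfgbbecdfeebddfcafafc')
  34 → (18, 'gbbecdfeebddfcafafc')
  35 → (14, 'gcgfgbbecdfeebddfcafafc')
  36 → (16, 'gfgbbecdfeebddfcafafc')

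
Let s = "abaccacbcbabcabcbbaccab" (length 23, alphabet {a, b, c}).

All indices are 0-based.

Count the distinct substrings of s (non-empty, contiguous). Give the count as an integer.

233

rank→(start, suffix):
  0 → (21, 'ab')
  1 → (0, 'abaccacbcbabcabcbbaccab')
  2 → (10, 'abcabcbbaccab')
  3 → (13, 'abcbbaccab')
  4 → (5, 'acbcbabcabcbbaccab')
  5 → (18, 'accab')
  6 → (2, 'accacbcbabcabcbbaccab')
  7 → (22, 'b')
  8 → (9, 'babcabcbbaccab')
  9 → (17, 'baccab')
  10 → (1, 'baccacbcbabcabcbbaccab')
  11 → (16, 'bbaccab')
  12 → (11, 'bcabcbbaccab')
  13 → (7, 'bcbabcabcbbaccab')
  14 → (14, 'bcbbaccab')
  15 → (20, 'cab')
  16 → (12, 'cabcbbaccab')
  17 → (4, 'cacbcbabcabcbbaccab')
  18 → (8, 'cbabcabcbbaccab')
  19 → (15, 'cbbaccab')
  20 → (6, 'cbcbabcabcbbaccab')
  21 → (19, 'ccab')
  22 → (3, 'ccacbcbabcabcbbaccab')

SA = [21, 0, 10, 13, 5, 18, 2, 22, 9, 17, 1, 16, 11, 7, 14, 20, 12, 4, 8, 15, 6, 19, 3]
[i] adj suffixes → lcp
  [1] 21/0 → 2 ('ab')
  [2] 0/10 → 2 ('ab')
  [3] 10/13 → 3 ('abc')
  [4] 13/5 → 1 ('a')
  [5] 5/18 → 2 ('ac')
  [6] 18/2 → 4 ('acca')
  [7] 2/22 → 0 ('')
  [8] 22/9 → 1 ('b')
  [9] 9/17 → 2 ('ba')
  [10] 17/1 → 5 ('bacca')
  [11] 1/16 → 1 ('b')
  [12] 16/11 → 1 ('b')
  [13] 11/7 → 2 ('bc')
  [14] 7/14 → 3 ('bcb')
  [15] 14/20 → 0 ('')
  [16] 20/12 → 3 ('cab')
  [17] 12/4 → 2 ('ca')
  [18] 4/8 → 1 ('c')
  [19] 8/15 → 2 ('cb')
  [20] 15/6 → 2 ('cb')
  [21] 6/19 → 1 ('c')
  [22] 19/3 → 3 ('cca')

n(n+1)/2 = 23·24/2 = 276
Σ LCP = 0 + 2 + 2 + 3 + 1 + 2 + 4 + 0 + 1 + 2 + 5 + 1 + 1 + 2 + 3 + 0 + 3 + 2 + 1 + 2 + 2 + 1 + 3 = 43
distinct = 276 − 43 = 233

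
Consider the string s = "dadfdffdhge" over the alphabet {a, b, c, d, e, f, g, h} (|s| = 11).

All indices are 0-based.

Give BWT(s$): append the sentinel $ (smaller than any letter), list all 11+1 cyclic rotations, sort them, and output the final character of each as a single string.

rank  rotation      last
    0  $dadfdffdhge  e
    1  adfdffdhge$d  d
    2  dadfdffdhge$  $
    3  dfdffdhge$da  a
    4  dffdhge$dadf  f
    5  dhge$dadfdff  f
    6  e$dadfdffdhg  g
    7  fdffdhge$dad  d
    8  fdhge$dadfdf  f
    9  ffdhge$dadfd  d
   10  ge$dadfdffdh  h
   11  hge$dadfdffd  d

ed$affgdfdhd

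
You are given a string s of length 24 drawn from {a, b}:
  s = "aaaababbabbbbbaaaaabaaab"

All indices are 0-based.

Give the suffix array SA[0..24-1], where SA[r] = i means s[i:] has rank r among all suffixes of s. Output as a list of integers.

rank→(start, suffix):
  0 → (14, 'aaaaabaaab')
  1 → (15, 'aaaabaaab')
  2 → (0, 'aaaababbabbbbbaaaaabaaab')
  3 → (20, 'aaab')
  4 → (16, 'aaabaaab')
  5 → (1, 'aaababbabbbbbaaaaabaaab')
  6 → (21, 'aab')
  7 → (17, 'aabaaab')
  8 → (2, 'aababbabbbbbaaaaabaaab')
  9 → (22, 'ab')
  10 → (18, 'abaaab')
  11 → (3, 'ababbabbbbbaaaaabaaab')
  12 → (5, 'abbabbbbbaaaaabaaab')
  13 → (8, 'abbbbbaaaaabaaab')
  14 → (23, 'b')
  15 → (13, 'baaaaabaaab')
  16 → (19, 'baaab')
  17 → (4, 'babbabbbbbaaaaabaaab')
  18 → (7, 'babbbbbaaaaabaaab')
  19 → (12, 'bbaaaaabaaab')
  20 → (6, 'bbabbbbbaaaaabaaab')
  21 → (11, 'bbbaaaaabaaab')
  22 → (10, 'bbbbaaaaabaaab')
  23 → (9, 'bbbbbaaaaabaaab')

[14, 15, 0, 20, 16, 1, 21, 17, 2, 22, 18, 3, 5, 8, 23, 13, 19, 4, 7, 12, 6, 11, 10, 9]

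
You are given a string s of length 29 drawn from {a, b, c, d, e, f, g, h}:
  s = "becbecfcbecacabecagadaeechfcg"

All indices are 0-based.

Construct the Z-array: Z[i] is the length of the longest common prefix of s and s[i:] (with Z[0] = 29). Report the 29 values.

Z[0]=29
i=1: fresh scan; Z[1]=0
i=2: fresh scan; Z[2]=0
i=3: fresh scan; Z[3]=3 grow→box=[3,6)
i=4: min(r-i=2, Z[1]=0)=0; Z[4]=0
i=5: min(r-i=1, Z[2]=0)=0; Z[5]=0
i=6: fresh scan; Z[6]=0
i=7: fresh scan; Z[7]=0
i=8: fresh scan; Z[8]=3 grow→box=[8,11)
i=9: min(r-i=2, Z[1]=0)=0; Z[9]=0
i=10: min(r-i=1, Z[2]=0)=0; Z[10]=0
i=11: fresh scan; Z[11]=0
i=12: fresh scan; Z[12]=0
i=13: fresh scan; Z[13]=0
i=14: fresh scan; Z[14]=3 grow→box=[14,17)
i=15: min(r-i=2, Z[1]=0)=0; Z[15]=0
i=16: min(r-i=1, Z[2]=0)=0; Z[16]=0
i=17: fresh scan; Z[17]=0
i=18: fresh scan; Z[18]=0
i=19: fresh scan; Z[19]=0
i=20: fresh scan; Z[20]=0
i=21: fresh scan; Z[21]=0
i=22: fresh scan; Z[22]=0
i=23: fresh scan; Z[23]=0
i=24: fresh scan; Z[24]=0
i=25: fresh scan; Z[25]=0
i=26: fresh scan; Z[26]=0
i=27: fresh scan; Z[27]=0
i=28: fresh scan; Z[28]=0

[29, 0, 0, 3, 0, 0, 0, 0, 3, 0, 0, 0, 0, 0, 3, 0, 0, 0, 0, 0, 0, 0, 0, 0, 0, 0, 0, 0, 0]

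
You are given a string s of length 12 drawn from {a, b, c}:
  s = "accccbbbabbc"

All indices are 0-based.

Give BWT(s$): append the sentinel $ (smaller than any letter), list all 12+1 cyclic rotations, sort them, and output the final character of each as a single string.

cb$bbcabbccca

rank  rotation       last
    0  $accccbbbabbc  c
    1  abbc$accccbbb  b
    2  accccbbbabbc$  $
    3  babbc$accccbb  b
    4  bbabbc$accccb  b
    5  bbbabbc$acccc  c
    6  bbc$accccbbba  a
    7  bc$accccbbbab  b
    8  c$accccbbbabb  b
    9  cbbbabbc$accc  c
   10  ccbbbabbc$acc  c
   11  cccbbbabbc$ac  c
   12  ccccbbbabbc$a  a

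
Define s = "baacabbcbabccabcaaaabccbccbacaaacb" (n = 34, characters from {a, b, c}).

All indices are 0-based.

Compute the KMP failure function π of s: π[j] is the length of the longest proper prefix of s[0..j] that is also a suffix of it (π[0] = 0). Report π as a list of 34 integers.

[0, 0, 0, 0, 0, 1, 1, 0, 1, 2, 1, 0, 0, 0, 1, 0, 0, 0, 0, 0, 1, 0, 0, 1, 0, 0, 1, 2, 0, 0, 0, 0, 0, 1]

π[0] = 0
j=1 s[j]='a': π[1]=0 (border '')
j=2 s[j]='a': π[2]=0 (border '')
j=3 s[j]='c': π[3]=0 (border '')
j=4 s[j]='a': π[4]=0 (border '')
j=5 s[j]='b': π[5]=1 (border 'b')
j=6 s[j]='b': k: 1→0; π[6]=1 (border 'b')
j=7 s[j]='c': k: 1→0; π[7]=0 (border '')
j=8 s[j]='b': π[8]=1 (border 'b')
j=9 s[j]='a': π[9]=2 (border 'ba')
j=10 s[j]='b': k: 2→0; π[10]=1 (border 'b')
j=11 s[j]='c': k: 1→0; π[11]=0 (border '')
j=12 s[j]='c': π[12]=0 (border '')
j=13 s[j]='a': π[13]=0 (border '')
j=14 s[j]='b': π[14]=1 (border 'b')
j=15 s[j]='c': k: 1→0; π[15]=0 (border '')
j=16 s[j]='a': π[16]=0 (border '')
j=17 s[j]='a': π[17]=0 (border '')
j=18 s[j]='a': π[18]=0 (border '')
j=19 s[j]='a': π[19]=0 (border '')
j=20 s[j]='b': π[20]=1 (border 'b')
j=21 s[j]='c': k: 1→0; π[21]=0 (border '')
j=22 s[j]='c': π[22]=0 (border '')
j=23 s[j]='b': π[23]=1 (border 'b')
j=24 s[j]='c': k: 1→0; π[24]=0 (border '')
j=25 s[j]='c': π[25]=0 (border '')
j=26 s[j]='b': π[26]=1 (border 'b')
j=27 s[j]='a': π[27]=2 (border 'ba')
j=28 s[j]='c': k: 2→0; π[28]=0 (border '')
j=29 s[j]='a': π[29]=0 (border '')
j=30 s[j]='a': π[30]=0 (border '')
j=31 s[j]='a': π[31]=0 (border '')
j=32 s[j]='c': π[32]=0 (border '')
j=33 s[j]='b': π[33]=1 (border 'b')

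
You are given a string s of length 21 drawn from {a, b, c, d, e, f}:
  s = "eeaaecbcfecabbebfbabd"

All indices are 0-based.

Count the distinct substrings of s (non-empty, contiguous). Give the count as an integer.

214

rank→(start, suffix):
  0 → (2, 'aaecbcfecabbebfbabd')
  1 → (11, 'abbebfbabd')
  2 → (18, 'abd')
  3 → (3, 'aecbcfecabbebfbabd')
  4 → (17, 'babd')
  5 → (12, 'bbebfbabd')
  6 → (6, 'bcfecabbebfbabd')
  7 → (19, 'bd')
  8 → (13, 'bebfbabd')
  9 → (15, 'bfbabd')
  10 → (10, 'cabbebfbabd')
  11 → (5, 'cbcfecabbebfbabd')
  12 → (7, 'cfecabbebfbabd')
  13 → (20, 'd')
  14 → (1, 'eaaecbcfecabbebfbabd')
  15 → (14, 'ebfbabd')
  16 → (9, 'ecabbebfbabd')
  17 → (4, 'ecbcfecabbebfbabd')
  18 → (0, 'eeaaecbcfecabbebfbabd')
  19 → (16, 'fbabd')
  20 → (8, 'fecabbebfbabd')

SA = [2, 11, 18, 3, 17, 12, 6, 19, 13, 15, 10, 5, 7, 20, 1, 14, 9, 4, 0, 16, 8]
i: (SA[i-1],SA[i]) lcp shared
  1: (2,11) 1 'a'
  2: (11,18) 2 'ab'
  3: (18,3) 1 'a'
  4: (3,17) 0 ''
  5: (17,12) 1 'b'
  6: (12,6) 1 'b'
  7: (6,19) 1 'b'
  8: (19,13) 1 'b'
  9: (13,15) 1 'b'
  10: (15,10) 0 ''
  11: (10,5) 1 'c'
  12: (5,7) 1 'c'
  13: (7,20) 0 ''
  14: (20,1) 0 ''
  15: (1,14) 1 'e'
  16: (14,9) 1 'e'
  17: (9,4) 2 'ec'
  18: (4,0) 1 'e'
  19: (0,16) 0 ''
  20: (16,8) 1 'f'

n(n+1)/2 = 21·22/2 = 231
Σ LCP = 0 + 1 + 2 + 1 + 0 + 1 + 1 + 1 + 1 + 1 + 0 + 1 + 1 + 0 + 0 + 1 + 1 + 2 + 1 + 0 + 1 = 17
distinct = 231 − 17 = 214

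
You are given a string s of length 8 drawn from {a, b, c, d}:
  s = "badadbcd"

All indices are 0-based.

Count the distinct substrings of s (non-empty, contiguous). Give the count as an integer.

31

rank→(start, suffix):
  0 → (1, 'adadbcd')
  1 → (3, 'adbcd')
  2 → (0, 'badadbcd')
  3 → (5, 'bcd')
  4 → (6, 'cd')
  5 → (7, 'd')
  6 → (2, 'dadbcd')
  7 → (4, 'dbcd')

SA = [1, 3, 0, 5, 6, 7, 2, 4]
i: (SA[i-1],SA[i]) lcp shared
  1: (1,3) 2 'ad'
  2: (3,0) 0 ''
  3: (0,5) 1 'b'
  4: (5,6) 0 ''
  5: (6,7) 0 ''
  6: (7,2) 1 'd'
  7: (2,4) 1 'd'

n(n+1)/2 = 8·9/2 = 36
Σ LCP = 0 + 2 + 0 + 1 + 0 + 0 + 1 + 1 = 5
distinct = 36 − 5 = 31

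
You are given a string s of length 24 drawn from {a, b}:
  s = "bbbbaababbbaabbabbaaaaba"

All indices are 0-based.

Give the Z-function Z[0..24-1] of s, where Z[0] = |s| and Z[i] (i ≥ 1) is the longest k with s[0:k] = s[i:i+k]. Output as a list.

[24, 3, 2, 1, 0, 0, 1, 0, 3, 2, 1, 0, 0, 2, 1, 0, 2, 1, 0, 0, 0, 0, 1, 0]

Z[0]=24
i=1: fresh scan; Z[1]=3 extend→box=[1,4)
i=2: min(r-i=2, Z[1]=3)=2; Z[2]=2
i=3: min(r-i=1, Z[2]=2)=1; Z[3]=1
i=4: fresh scan; Z[4]=0
i=5: fresh scan; Z[5]=0
i=6: fresh scan; Z[6]=1 extend→box=[6,7)
i=7: fresh scan; Z[7]=0
i=8: fresh scan; Z[8]=3 extend→box=[8,11)
i=9: min(r-i=2, Z[1]=3)=2; Z[9]=2
i=10: min(r-i=1, Z[2]=2)=1; Z[10]=1
i=11: fresh scan; Z[11]=0
i=12: fresh scan; Z[12]=0
i=13: fresh scan; Z[13]=2 extend→box=[13,15)
i=14: min(r-i=1, Z[1]=3)=1; Z[14]=1
i=15: fresh scan; Z[15]=0
i=16: fresh scan; Z[16]=2 extend→box=[16,18)
i=17: min(r-i=1, Z[1]=3)=1; Z[17]=1
i=18: fresh scan; Z[18]=0
i=19: fresh scan; Z[19]=0
i=20: fresh scan; Z[20]=0
i=21: fresh scan; Z[21]=0
i=22: fresh scan; Z[22]=1 extend→box=[22,23)
i=23: fresh scan; Z[23]=0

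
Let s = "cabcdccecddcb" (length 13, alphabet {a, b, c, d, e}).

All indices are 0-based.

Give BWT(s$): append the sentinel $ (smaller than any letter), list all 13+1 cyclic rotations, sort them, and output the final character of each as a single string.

rank  rotation        last
    0  $cabcdccecddcb  b
    1  abcdccecddcb$c  c
    2  b$cabcdccecddc  c
    3  bcdccecddcb$ca  a
    4  cabcdccecddcb$  $
    5  cb$cabcdccecdd  d
    6  ccecddcb$cabcd  d
    7  cdccecddcb$cab  b
    8  cddcb$cabcdcce  e
    9  cecddcb$cabcdc  c
   10  dcb$cabcdccecd  d
   11  dccecddcb$cabc  c
   12  ddcb$cabcdccec  c
   13  ecddcb$cabcdcc  c

bcca$ddbecdccc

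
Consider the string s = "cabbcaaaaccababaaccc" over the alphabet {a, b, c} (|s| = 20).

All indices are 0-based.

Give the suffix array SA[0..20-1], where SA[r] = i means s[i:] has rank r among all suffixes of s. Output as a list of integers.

sorted suffixes:
  #0 SA[0]=5  'aaaaccababaaccc'
  #1 SA[1]=6  'aaaccababaaccc'
  #2 SA[2]=7  'aaccababaaccc'
  #3 SA[3]=15  'aaccc'
  #4 SA[4]=13  'abaaccc'
  #5 SA[5]=11  'ababaaccc'
  #6 SA[6]=1  'abbcaaaaccababaaccc'
  #7 SA[7]=8  'accababaaccc'
  #8 SA[8]=16  'accc'
  #9 SA[9]=14  'baaccc'
  #10 SA[10]=12  'babaaccc'
  #11 SA[11]=2  'bbcaaaaccababaaccc'
  #12 SA[12]=3  'bcaaaaccababaaccc'
  #13 SA[13]=19  'c'
  #14 SA[14]=4  'caaaaccababaaccc'
  #15 SA[15]=10  'cababaaccc'
  #16 SA[16]=0  'cabbcaaaaccababaaccc'
  #17 SA[17]=18  'cc'
  #18 SA[18]=9  'ccababaaccc'
  #19 SA[19]=17  'ccc'

[5, 6, 7, 15, 13, 11, 1, 8, 16, 14, 12, 2, 3, 19, 4, 10, 0, 18, 9, 17]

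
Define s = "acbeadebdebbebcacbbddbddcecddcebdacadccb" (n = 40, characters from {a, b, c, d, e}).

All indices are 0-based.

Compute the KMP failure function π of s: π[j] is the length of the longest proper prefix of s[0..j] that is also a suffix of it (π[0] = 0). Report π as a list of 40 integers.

[0, 0, 0, 0, 1, 0, 0, 0, 0, 0, 0, 0, 0, 0, 0, 1, 2, 3, 0, 0, 0, 0, 0, 0, 0, 0, 0, 0, 0, 0, 0, 0, 0, 1, 2, 1, 0, 0, 0, 0]

π[0] = 0
j=1 s[j]='c': π[1]=0 (border '')
j=2 s[j]='b': π[2]=0 (border '')
j=3 s[j]='e': π[3]=0 (border '')
j=4 s[j]='a': π[4]=1 (border 'a')
j=5 s[j]='d': k: 1→0; π[5]=0 (border '')
j=6 s[j]='e': π[6]=0 (border '')
j=7 s[j]='b': π[7]=0 (border '')
j=8 s[j]='d': π[8]=0 (border '')
j=9 s[j]='e': π[9]=0 (border '')
j=10 s[j]='b': π[10]=0 (border '')
j=11 s[j]='b': π[11]=0 (border '')
j=12 s[j]='e': π[12]=0 (border '')
j=13 s[j]='b': π[13]=0 (border '')
j=14 s[j]='c': π[14]=0 (border '')
j=15 s[j]='a': π[15]=1 (border 'a')
j=16 s[j]='c': π[16]=2 (border 'ac')
j=17 s[j]='b': π[17]=3 (border 'acb')
j=18 s[j]='b': k: 3→0; π[18]=0 (border '')
j=19 s[j]='d': π[19]=0 (border '')
j=20 s[j]='d': π[20]=0 (border '')
j=21 s[j]='b': π[21]=0 (border '')
j=22 s[j]='d': π[22]=0 (border '')
j=23 s[j]='d': π[23]=0 (border '')
j=24 s[j]='c': π[24]=0 (border '')
j=25 s[j]='e': π[25]=0 (border '')
j=26 s[j]='c': π[26]=0 (border '')
j=27 s[j]='d': π[27]=0 (border '')
j=28 s[j]='d': π[28]=0 (border '')
j=29 s[j]='c': π[29]=0 (border '')
j=30 s[j]='e': π[30]=0 (border '')
j=31 s[j]='b': π[31]=0 (border '')
j=32 s[j]='d': π[32]=0 (border '')
j=33 s[j]='a': π[33]=1 (border 'a')
j=34 s[j]='c': π[34]=2 (border 'ac')
j=35 s[j]='a': k: 2→0; π[35]=1 (border 'a')
j=36 s[j]='d': k: 1→0; π[36]=0 (border '')
j=37 s[j]='c': π[37]=0 (border '')
j=38 s[j]='c': π[38]=0 (border '')
j=39 s[j]='b': π[39]=0 (border '')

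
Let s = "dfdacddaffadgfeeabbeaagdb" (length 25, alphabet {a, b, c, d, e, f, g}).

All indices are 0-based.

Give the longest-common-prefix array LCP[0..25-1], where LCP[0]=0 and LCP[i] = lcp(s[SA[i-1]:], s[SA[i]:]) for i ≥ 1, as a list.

rank | idx | suffix
   0 |  20 | aagdb
   1 |  16 | abbeaagdb
   2 |   3 | acddaffadgfeeabbeaagdb
   3 |  10 | adgfeeabbeaagdb
   4 |   7 | affadgfeeabbeaagdb
   5 |  21 | agdb
   6 |  24 | b
   7 |  17 | bbeaagdb
   8 |  18 | beaagdb
   9 |   4 | cddaffadgfeeabbeaagdb
  10 |   2 | dacddaffadgfeeabbeaagdb
  11 |   6 | daffadgfeeabbeaagdb
  12 |  23 | db
  13 |   5 | ddaffadgfeeabbeaagdb
  14 |   0 | dfdacddaffadgfeeabbeaagdb
  15 |  11 | dgfeeabbeaagdb
  16 |  19 | eaagdb
  17 |  15 | eabbeaagdb
  18 |  14 | eeabbeaagdb
  19 |   9 | fadgfeeabbeaagdb
  20 |   1 | fdacddaffadgfeeabbeaagdb
  21 |  13 | feeabbeaagdb
  22 |   8 | ffadgfeeabbeaagdb
  23 |  22 | gdb
  24 |  12 | gfeeabbeaagdb

SA = [20, 16, 3, 10, 7, 21, 24, 17, 18, 4, 2, 6, 23, 5, 0, 11, 19, 15, 14, 9, 1, 13, 8, 22, 12]
rank  pair      lcp
   1  s[20:],s[16:]  1  'a'
   2  s[16:],s[3:]  1  'a'
   3  s[3:],s[10:]  1  'a'
   4  s[10:],s[7:]  1  'a'
   5  s[7:],s[21:]  1  'a'
   6  s[21:],s[24:]  0  ''
   7  s[24:],s[17:]  1  'b'
   8  s[17:],s[18:]  1  'b'
   9  s[18:],s[4:]  0  ''
  10  s[4:],s[2:]  0  ''
  11  s[2:],s[6:]  2  'da'
  12  s[6:],s[23:]  1  'd'
  13  s[23:],s[5:]  1  'd'
  14  s[5:],s[0:]  1  'd'
  15  s[0:],s[11:]  1  'd'
  16  s[11:],s[19:]  0  ''
  17  s[19:],s[15:]  2  'ea'
  18  s[15:],s[14:]  1  'e'
  19  s[14:],s[9:]  0  ''
  20  s[9:],s[1:]  1  'f'
  21  s[1:],s[13:]  1  'f'
  22  s[13:],s[8:]  1  'f'
  23  s[8:],s[22:]  0  ''
  24  s[22:],s[12:]  1  'g'

[0, 1, 1, 1, 1, 1, 0, 1, 1, 0, 0, 2, 1, 1, 1, 1, 0, 2, 1, 0, 1, 1, 1, 0, 1]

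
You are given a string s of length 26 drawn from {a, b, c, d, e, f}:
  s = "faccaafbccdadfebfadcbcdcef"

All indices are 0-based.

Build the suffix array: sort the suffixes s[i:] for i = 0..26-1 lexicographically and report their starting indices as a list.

sorted suffixes:
  #0 SA[0]=4  'aafbccdadfebfadcbcdcef'
  #1 SA[1]=1  'accaafbccdadfebfadcbcdcef'
  #2 SA[2]=17  'adcbcdcef'
  #3 SA[3]=11  'adfebfadcbcdcef'
  #4 SA[4]=5  'afbccdadfebfadcbcdcef'
  #5 SA[5]=7  'bccdadfebfadcbcdcef'
  #6 SA[6]=20  'bcdcef'
  #7 SA[7]=15  'bfadcbcdcef'
  #8 SA[8]=3  'caafbccdadfebfadcbcdcef'
  #9 SA[9]=19  'cbcdcef'
  #10 SA[10]=2  'ccaafbccdadfebfadcbcdcef'
  #11 SA[11]=8  'ccdadfebfadcbcdcef'
  #12 SA[12]=9  'cdadfebfadcbcdcef'
  #13 SA[13]=21  'cdcef'
  #14 SA[14]=23  'cef'
  #15 SA[15]=10  'dadfebfadcbcdcef'
  #16 SA[16]=18  'dcbcdcef'
  #17 SA[17]=22  'dcef'
  #18 SA[18]=12  'dfebfadcbcdcef'
  #19 SA[19]=14  'ebfadcbcdcef'
  #20 SA[20]=24  'ef'
  #21 SA[21]=25  'f'
  #22 SA[22]=0  'faccaafbccdadfebfadcbcdcef'
  #23 SA[23]=16  'fadcbcdcef'
  #24 SA[24]=6  'fbccdadfebfadcbcdcef'
  #25 SA[25]=13  'febfadcbcdcef'

[4, 1, 17, 11, 5, 7, 20, 15, 3, 19, 2, 8, 9, 21, 23, 10, 18, 22, 12, 14, 24, 25, 0, 16, 6, 13]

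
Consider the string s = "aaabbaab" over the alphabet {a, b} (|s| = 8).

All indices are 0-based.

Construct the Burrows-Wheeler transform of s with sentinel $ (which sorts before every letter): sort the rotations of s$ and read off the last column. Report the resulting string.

rank  rotation   last
    0  $aaabbaab  b
    1  aaabbaab$  $
    2  aab$aaabb  b
    3  aabbaab$a  a
    4  ab$aaabba  a
    5  abbaab$aa  a
    6  b$aaabbaa  a
    7  baab$aaab  b
    8  bbaab$aaa  a

b$baaaaba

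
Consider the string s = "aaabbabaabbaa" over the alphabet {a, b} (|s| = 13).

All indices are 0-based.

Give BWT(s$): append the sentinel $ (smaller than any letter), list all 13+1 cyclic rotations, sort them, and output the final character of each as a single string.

aab$babaababaa

rank  rotation        last
    0  $aaabbabaabbaa  a
    1  a$aaabbabaabba  a
    2  aa$aaabbabaabb  b
    3  aaabbabaabbaa$  $
    4  aabbaa$aaabbab  b
    5  aabbabaabbaa$a  a
    6  abaabbaa$aaabb  b
    7  abbaa$aaabbaba  a
    8  abbabaabbaa$aa  a
    9  baa$aaabbabaab  b
   10  baabbaa$aaabba  a
   11  babaabbaa$aaab  b
   12  bbaa$aaabbabaa  a
   13  bbabaabbaa$aaa  a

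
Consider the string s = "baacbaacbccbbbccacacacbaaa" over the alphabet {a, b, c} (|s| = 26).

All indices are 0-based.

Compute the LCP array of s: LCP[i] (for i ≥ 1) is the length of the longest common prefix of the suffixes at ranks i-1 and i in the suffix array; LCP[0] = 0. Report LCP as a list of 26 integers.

[0, 1, 2, 2, 4, 1, 4, 2, 5, 3, 0, 3, 5, 1, 2, 1, 3, 0, 5, 3, 1, 4, 2, 2, 1, 2]

sorted suffixes:
  #0 SA[0]=25  'a'
  #1 SA[1]=24  'aa'
  #2 SA[2]=23  'aaa'
  #3 SA[3]=1  'aacbaacbccbbbccacacacbaaa'
  #4 SA[4]=5  'aacbccbbbccacacacbaaa'
  #5 SA[5]=16  'acacacbaaa'
  #6 SA[6]=18  'acacbaaa'
  #7 SA[7]=20  'acbaaa'
  #8 SA[8]=2  'acbaacbccbbbccacacacbaaa'
  #9 SA[9]=6  'acbccbbbccacacacbaaa'
  #10 SA[10]=22  'baaa'
  #11 SA[11]=0  'baacbaacbccbbbccacacacbaaa'
  #12 SA[12]=4  'baacbccbbbccacacacbaaa'
  #13 SA[13]=11  'bbbccacacacbaaa'
  #14 SA[14]=12  'bbccacacacbaaa'
  #15 SA[15]=13  'bccacacacbaaa'
  #16 SA[16]=8  'bccbbbccacacacbaaa'
  #17 SA[17]=15  'cacacacbaaa'
  #18 SA[18]=17  'cacacbaaa'
  #19 SA[19]=19  'cacbaaa'
  #20 SA[20]=21  'cbaaa'
  #21 SA[21]=3  'cbaacbccbbbccacacacbaaa'
  #22 SA[22]=10  'cbbbccacacacbaaa'
  #23 SA[23]=7  'cbccbbbccacacacbaaa'
  #24 SA[24]=14  'ccacacacbaaa'
  #25 SA[25]=9  'ccbbbccacacacbaaa'

SA = [25, 24, 23, 1, 5, 16, 18, 20, 2, 6, 22, 0, 4, 11, 12, 13, 8, 15, 17, 19, 21, 3, 10, 7, 14, 9]
[i] adj suffixes → lcp
  [1] 25/24 → 1 ('a')
  [2] 24/23 → 2 ('aa')
  [3] 23/1 → 2 ('aa')
  [4] 1/5 → 4 ('aacb')
  [5] 5/16 → 1 ('a')
  [6] 16/18 → 4 ('acac')
  [7] 18/20 → 2 ('ac')
  [8] 20/2 → 5 ('acbaa')
  [9] 2/6 → 3 ('acb')
  [10] 6/22 → 0 ('')
  [11] 22/0 → 3 ('baa')
  [12] 0/4 → 5 ('baacb')
  [13] 4/11 → 1 ('b')
  [14] 11/12 → 2 ('bb')
  [15] 12/13 → 1 ('b')
  [16] 13/8 → 3 ('bcc')
  [17] 8/15 → 0 ('')
  [18] 15/17 → 5 ('cacac')
  [19] 17/19 → 3 ('cac')
  [20] 19/21 → 1 ('c')
  [21] 21/3 → 4 ('cbaa')
  [22] 3/10 → 2 ('cb')
  [23] 10/7 → 2 ('cb')
  [24] 7/14 → 1 ('c')
  [25] 14/9 → 2 ('cc')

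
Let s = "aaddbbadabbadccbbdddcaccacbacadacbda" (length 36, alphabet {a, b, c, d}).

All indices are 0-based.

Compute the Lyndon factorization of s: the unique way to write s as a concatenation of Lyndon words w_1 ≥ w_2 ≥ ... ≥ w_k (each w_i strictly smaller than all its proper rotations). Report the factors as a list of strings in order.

emit factor 1: 'aaddbbadabbadccbbdddcaccacbacadacbd' (i=0, period=35)
emit factor 2: 'a' (i=35, period=1)

["aaddbbadabbadccbbdddcaccacbacadacbd", "a"]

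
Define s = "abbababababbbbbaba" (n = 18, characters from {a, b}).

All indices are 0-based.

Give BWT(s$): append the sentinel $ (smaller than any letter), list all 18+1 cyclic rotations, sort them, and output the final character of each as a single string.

abbbbb$babbaaababba

rank  rotation             last
    0  $abbababababbbbbaba  a
    1  a$abbababababbbbbab  b
    2  aba$abbababababbbbb  b
    3  ababababbbbbaba$abb  b
    4  abababbbbbaba$abbab  b
    5  ababbbbbaba$abbabab  b
    6  abbababababbbbbaba$  $
    7  abbbbbaba$abbababab  b
    8  ba$abbababababbbbba  a
    9  baba$abbababababbbb  b
   10  bababababbbbbaba$ab  b
   11  babababbbbbaba$abba  a
   12  bababbbbbaba$abbaba  a
   13  babbbbbaba$abbababa  a
   14  bbaba$abbababababbb  b
   15  bbababababbbbbaba$a  a
   16  bbbaba$abbababababb  b
   17  bbbbaba$abbabababab  b
   18  bbbbbaba$abbabababa  a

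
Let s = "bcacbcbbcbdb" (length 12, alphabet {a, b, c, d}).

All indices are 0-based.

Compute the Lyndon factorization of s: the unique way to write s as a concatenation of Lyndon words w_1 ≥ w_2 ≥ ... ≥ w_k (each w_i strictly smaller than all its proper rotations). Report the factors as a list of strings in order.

emit factor 1: 'bc' (i=0, period=2)
emit factor 2: 'acbcbbcbdb' (i=2, period=10)

["bc", "acbcbbcbdb"]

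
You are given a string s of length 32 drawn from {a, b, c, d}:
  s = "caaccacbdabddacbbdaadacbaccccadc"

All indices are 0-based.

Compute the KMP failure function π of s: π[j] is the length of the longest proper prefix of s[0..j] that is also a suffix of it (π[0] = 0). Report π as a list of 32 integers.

π[0] = 0
j=1 s[j]='a': π[1]=0 (border '')
j=2 s[j]='a': π[2]=0 (border '')
j=3 s[j]='c': π[3]=1 (border 'c')
j=4 s[j]='c': k: 1→0; π[4]=1 (border 'c')
j=5 s[j]='a': π[5]=2 (border 'ca')
j=6 s[j]='c': k: 2→0; π[6]=1 (border 'c')
j=7 s[j]='b': k: 1→0; π[7]=0 (border '')
j=8 s[j]='d': π[8]=0 (border '')
j=9 s[j]='a': π[9]=0 (border '')
j=10 s[j]='b': π[10]=0 (border '')
j=11 s[j]='d': π[11]=0 (border '')
j=12 s[j]='d': π[12]=0 (border '')
j=13 s[j]='a': π[13]=0 (border '')
j=14 s[j]='c': π[14]=1 (border 'c')
j=15 s[j]='b': k: 1→0; π[15]=0 (border '')
j=16 s[j]='b': π[16]=0 (border '')
j=17 s[j]='d': π[17]=0 (border '')
j=18 s[j]='a': π[18]=0 (border '')
j=19 s[j]='a': π[19]=0 (border '')
j=20 s[j]='d': π[20]=0 (border '')
j=21 s[j]='a': π[21]=0 (border '')
j=22 s[j]='c': π[22]=1 (border 'c')
j=23 s[j]='b': k: 1→0; π[23]=0 (border '')
j=24 s[j]='a': π[24]=0 (border '')
j=25 s[j]='c': π[25]=1 (border 'c')
j=26 s[j]='c': k: 1→0; π[26]=1 (border 'c')
j=27 s[j]='c': k: 1→0; π[27]=1 (border 'c')
j=28 s[j]='c': k: 1→0; π[28]=1 (border 'c')
j=29 s[j]='a': π[29]=2 (border 'ca')
j=30 s[j]='d': k: 2→0; π[30]=0 (border '')
j=31 s[j]='c': π[31]=1 (border 'c')

[0, 0, 0, 1, 1, 2, 1, 0, 0, 0, 0, 0, 0, 0, 1, 0, 0, 0, 0, 0, 0, 0, 1, 0, 0, 1, 1, 1, 1, 2, 0, 1]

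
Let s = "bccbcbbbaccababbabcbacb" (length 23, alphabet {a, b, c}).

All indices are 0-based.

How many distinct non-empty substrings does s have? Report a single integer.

238

rank→(start, suffix):
  0 → (11, 'ababbabcbacb')
  1 → (13, 'abbabcbacb')
  2 → (16, 'abcbacb')
  3 → (20, 'acb')
  4 → (8, 'accababbabcbacb')
  5 → (22, 'b')
  6 → (12, 'babbabcbacb')
  7 → (15, 'babcbacb')
  8 → (19, 'bacb')
  9 → (7, 'baccababbabcbacb')
  10 → (14, 'bbabcbacb')
  11 → (6, 'bbaccababbabcbacb')
  12 → (5, 'bbbaccababbabcbacb')
  13 → (17, 'bcbacb')
  14 → (3, 'bcbbbaccababbabcbacb')
  15 → (0, 'bccbcbbbaccababbabcbacb')
  16 → (10, 'cababbabcbacb')
  17 → (21, 'cb')
  18 → (18, 'cbacb')
  19 → (4, 'cbbbaccababbabcbacb')
  20 → (2, 'cbcbbbaccababbabcbacb')
  21 → (9, 'ccababbabcbacb')
  22 → (1, 'ccbcbbbaccababbabcbacb')

SA = [11, 13, 16, 20, 8, 22, 12, 15, 19, 7, 14, 6, 5, 17, 3, 0, 10, 21, 18, 4, 2, 9, 1]
i: (SA[i-1],SA[i]) lcp shared
  1: (11,13) 2 'ab'
  2: (13,16) 2 'ab'
  3: (16,20) 1 'a'
  4: (20,8) 2 'ac'
  5: (8,22) 0 ''
  6: (22,12) 1 'b'
  7: (12,15) 3 'bab'
  8: (15,19) 2 'ba'
  9: (19,7) 3 'bac'
  10: (7,14) 1 'b'
  11: (14,6) 3 'bba'
  12: (6,5) 2 'bb'
  13: (5,17) 1 'b'
  14: (17,3) 3 'bcb'
  15: (3,0) 2 'bc'
  16: (0,10) 0 ''
  17: (10,21) 1 'c'
  18: (21,18) 2 'cb'
  19: (18,4) 2 'cb'
  20: (4,2) 2 'cb'
  21: (2,9) 1 'c'
  22: (9,1) 2 'cc'

n(n+1)/2 = 23·24/2 = 276
Σ LCP = 0 + 2 + 2 + 1 + 2 + 0 + 1 + 3 + 2 + 3 + 1 + 3 + 2 + 1 + 3 + 2 + 0 + 1 + 2 + 2 + 2 + 1 + 2 = 38
distinct = 276 − 38 = 238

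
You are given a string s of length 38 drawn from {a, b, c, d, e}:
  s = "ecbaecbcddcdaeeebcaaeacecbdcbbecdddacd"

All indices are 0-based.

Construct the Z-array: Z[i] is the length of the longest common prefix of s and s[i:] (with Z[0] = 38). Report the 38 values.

Z[0]=38
i=1: outside box; Z[1]=0
i=2: outside box; Z[2]=0
i=3: outside box; Z[3]=0
i=4: outside box; Z[4]=3 scan→box=[4,7)
i=5: min(r-i=2, Z[1]=0)=0; Z[5]=0
i=6: min(r-i=1, Z[2]=0)=0; Z[6]=0
i=7: outside box; Z[7]=0
i=8: outside box; Z[8]=0
i=9: outside box; Z[9]=0
i=10: outside box; Z[10]=0
i=11: outside box; Z[11]=0
i=12: outside box; Z[12]=0
i=13: outside box; Z[13]=1 scan→box=[13,14)
i=14: outside box; Z[14]=1 scan→box=[14,15)
i=15: outside box; Z[15]=1 scan→box=[15,16)
i=16: outside box; Z[16]=0
i=17: outside box; Z[17]=0
i=18: outside box; Z[18]=0
i=19: outside box; Z[19]=0
i=20: outside box; Z[20]=1 scan→box=[20,21)
i=21: outside box; Z[21]=0
i=22: outside box; Z[22]=0
i=23: outside box; Z[23]=3 scan→box=[23,26)
i=24: min(r-i=2, Z[1]=0)=0; Z[24]=0
i=25: min(r-i=1, Z[2]=0)=0; Z[25]=0
i=26: outside box; Z[26]=0
i=27: outside box; Z[27]=0
i=28: outside box; Z[28]=0
i=29: outside box; Z[29]=0
i=30: outside box; Z[30]=2 scan→box=[30,32)
i=31: min(r-i=1, Z[1]=0)=0; Z[31]=0
i=32: outside box; Z[32]=0
i=33: outside box; Z[33]=0
i=34: outside box; Z[34]=0
i=35: outside box; Z[35]=0
i=36: outside box; Z[36]=0
i=37: outside box; Z[37]=0

[38, 0, 0, 0, 3, 0, 0, 0, 0, 0, 0, 0, 0, 1, 1, 1, 0, 0, 0, 0, 1, 0, 0, 3, 0, 0, 0, 0, 0, 0, 2, 0, 0, 0, 0, 0, 0, 0]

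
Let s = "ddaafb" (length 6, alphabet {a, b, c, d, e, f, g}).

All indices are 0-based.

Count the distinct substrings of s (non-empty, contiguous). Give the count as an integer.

sorted suffixes:
  #0 SA[0]=2  'aafb'
  #1 SA[1]=3  'afb'
  #2 SA[2]=5  'b'
  #3 SA[3]=1  'daafb'
  #4 SA[4]=0  'ddaafb'
  #5 SA[5]=4  'fb'

SA = [2, 3, 5, 1, 0, 4]
rank  pair      lcp
   1  s[2:],s[3:]  1  'a'
   2  s[3:],s[5:]  0  ''
   3  s[5:],s[1:]  0  ''
   4  s[1:],s[0:]  1  'd'
   5  s[0:],s[4:]  0  ''

n(n+1)/2 = 6·7/2 = 21
Σ LCP = 0 + 1 + 0 + 0 + 1 + 0 = 2
distinct = 21 − 2 = 19

19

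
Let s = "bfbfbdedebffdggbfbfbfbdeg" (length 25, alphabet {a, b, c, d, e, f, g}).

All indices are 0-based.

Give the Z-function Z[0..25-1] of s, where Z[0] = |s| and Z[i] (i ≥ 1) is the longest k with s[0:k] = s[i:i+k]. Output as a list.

[25, 0, 3, 0, 1, 0, 0, 0, 0, 2, 0, 0, 0, 0, 0, 5, 0, 7, 0, 3, 0, 1, 0, 0, 0]

Z[0]=25
i=1: fresh scan; Z[1]=0
i=2: fresh scan; Z[2]=3 scan→box=[2,5)
i=3: min(r-i=2, Z[1]=0)=0; Z[3]=0
i=4: min(r-i=1, Z[2]=3)=1; Z[4]=1
i=5: fresh scan; Z[5]=0
i=6: fresh scan; Z[6]=0
i=7: fresh scan; Z[7]=0
i=8: fresh scan; Z[8]=0
i=9: fresh scan; Z[9]=2 scan→box=[9,11)
i=10: min(r-i=1, Z[1]=0)=0; Z[10]=0
i=11: fresh scan; Z[11]=0
i=12: fresh scan; Z[12]=0
i=13: fresh scan; Z[13]=0
i=14: fresh scan; Z[14]=0
i=15: fresh scan; Z[15]=5 scan→box=[15,20)
i=16: min(r-i=4, Z[1]=0)=0; Z[16]=0
i=17: min(r-i=3, Z[2]=3)=3; Z[17]=7 scan→box=[17,24)
i=18: min(r-i=6, Z[1]=0)=0; Z[18]=0
i=19: min(r-i=5, Z[2]=3)=3; Z[19]=3
i=20: min(r-i=4, Z[3]=0)=0; Z[20]=0
i=21: min(r-i=3, Z[4]=1)=1; Z[21]=1
i=22: min(r-i=2, Z[5]=0)=0; Z[22]=0
i=23: min(r-i=1, Z[6]=0)=0; Z[23]=0
i=24: fresh scan; Z[24]=0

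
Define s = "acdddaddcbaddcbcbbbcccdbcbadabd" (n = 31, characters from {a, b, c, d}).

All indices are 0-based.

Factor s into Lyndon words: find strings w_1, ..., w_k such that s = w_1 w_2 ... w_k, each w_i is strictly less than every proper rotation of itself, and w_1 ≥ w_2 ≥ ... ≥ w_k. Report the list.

["acdddaddcbaddcbcbbbcccdbcbad", "abd"]

emit factor 1: 'acdddaddcbaddcbcbbbcccdbcbad' (i=0, period=28)
emit factor 2: 'abd' (i=28, period=3)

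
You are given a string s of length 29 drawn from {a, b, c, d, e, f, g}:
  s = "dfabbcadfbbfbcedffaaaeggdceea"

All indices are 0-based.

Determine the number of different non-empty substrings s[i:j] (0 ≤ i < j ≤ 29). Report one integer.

405

rank | idx | suffix
   0 |  28 | a
   1 |  18 | aaaeggdceea
   2 |  19 | aaeggdceea
   3 |   2 | abbcadfbbfbcedffaaaeggdceea
   4 |   6 | adfbbfbcedffaaaeggdceea
   5 |  20 | aeggdceea
   6 |   3 | bbcadfbbfbcedffaaaeggdceea
   7 |   9 | bbfbcedffaaaeggdceea
   8 |   4 | bcadfbbfbcedffaaaeggdceea
   9 |  12 | bcedffaaaeggdceea
  10 |  10 | bfbcedffaaaeggdceea
  11 |   5 | cadfbbfbcedffaaaeggdceea
  12 |  13 | cedffaaaeggdceea
  13 |  25 | ceea
  14 |  24 | dceea
  15 |   0 | dfabbcadfbbfbcedffaaaeggdceea
  16 |   7 | dfbbfbcedffaaaeggdceea
  17 |  15 | dffaaaeggdceea
  18 |  27 | ea
  19 |  14 | edffaaaeggdceea
  20 |  26 | eea
  21 |  21 | eggdceea
  22 |  17 | faaaeggdceea
  23 |   1 | fabbcadfbbfbcedffaaaeggdceea
  24 |   8 | fbbfbcedffaaaeggdceea
  25 |  11 | fbcedffaaaeggdceea
  26 |  16 | ffaaaeggdceea
  27 |  23 | gdceea
  28 |  22 | ggdceea

SA = [28, 18, 19, 2, 6, 20, 3, 9, 4, 12, 10, 5, 13, 25, 24, 0, 7, 15, 27, 14, 26, 21, 17, 1, 8, 11, 16, 23, 22]
rank  pair      lcp
   1  s[28:],s[18:]  1  'a'
   2  s[18:],s[19:]  2  'aa'
   3  s[19:],s[2:]  1  'a'
   4  s[2:],s[6:]  1  'a'
   5  s[6:],s[20:]  1  'a'
   6  s[20:],s[3:]  0  ''
   7  s[3:],s[9:]  2  'bb'
   8  s[9:],s[4:]  1  'b'
   9  s[4:],s[12:]  2  'bc'
  10  s[12:],s[10:]  1  'b'
  11  s[10:],s[5:]  0  ''
  12  s[5:],s[13:]  1  'c'
  13  s[13:],s[25:]  2  'ce'
  14  s[25:],s[24:]  0  ''
  15  s[24:],s[0:]  1  'd'
  16  s[0:],s[7:]  2  'df'
  17  s[7:],s[15:]  2  'df'
  18  s[15:],s[27:]  0  ''
  19  s[27:],s[14:]  1  'e'
  20  s[14:],s[26:]  1  'e'
  21  s[26:],s[21:]  1  'e'
  22  s[21:],s[17:]  0  ''
  23  s[17:],s[1:]  2  'fa'
  24  s[1:],s[8:]  1  'f'
  25  s[8:],s[11:]  2  'fb'
  26  s[11:],s[16:]  1  'f'
  27  s[16:],s[23:]  0  ''
  28  s[23:],s[22:]  1  'g'

n(n+1)/2 = 29·30/2 = 435
Σ LCP = 0 + 1 + 2 + 1 + 1 + 1 + 0 + 2 + 1 + 2 + 1 + 0 + 1 + 2 + 0 + 1 + 2 + 2 + 0 + 1 + 1 + 1 + 0 + 2 + 1 + 2 + 1 + 0 + 1 = 30
distinct = 435 − 30 = 405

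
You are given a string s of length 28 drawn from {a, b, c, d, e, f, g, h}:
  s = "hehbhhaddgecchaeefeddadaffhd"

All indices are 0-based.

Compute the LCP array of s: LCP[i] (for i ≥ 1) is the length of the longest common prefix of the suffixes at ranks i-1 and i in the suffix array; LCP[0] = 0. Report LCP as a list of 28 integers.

[0, 2, 1, 1, 0, 0, 1, 0, 1, 2, 1, 2, 1, 0, 1, 1, 1, 1, 0, 1, 1, 0, 0, 2, 1, 1, 1, 1]

rank | idx | suffix
   0 |  21 | adaffhd
   1 |   6 | addgecchaeefeddadaffhd
   2 |  14 | aeefeddadaffhd
   3 |  23 | affhd
   4 |   3 | bhhaddgecchaeefeddadaffhd
   5 |  11 | cchaeefeddadaffhd
   6 |  12 | chaeefeddadaffhd
   7 |  27 | d
   8 |  20 | dadaffhd
   9 |  22 | daffhd
  10 |  19 | ddadaffhd
  11 |   7 | ddgecchaeefeddadaffhd
  12 |   8 | dgecchaeefeddadaffhd
  13 |  10 | ecchaeefeddadaffhd
  14 |  18 | eddadaffhd
  15 |  15 | eefeddadaffhd
  16 |  16 | efeddadaffhd
  17 |   1 | ehbhhaddgecchaeefeddadaffhd
  18 |  17 | feddadaffhd
  19 |  24 | ffhd
  20 |  25 | fhd
  21 |   9 | gecchaeefeddadaffhd
  22 |   5 | haddgecchaeefeddadaffhd
  23 |  13 | haeefeddadaffhd
  24 |   2 | hbhhaddgecchaeefeddadaffhd
  25 |  26 | hd
  26 |   0 | hehbhhaddgecchaeefeddadaffhd
  27 |   4 | hhaddgecchaeefeddadaffhd

SA = [21, 6, 14, 23, 3, 11, 12, 27, 20, 22, 19, 7, 8, 10, 18, 15, 16, 1, 17, 24, 25, 9, 5, 13, 2, 26, 0, 4]
i: (SA[i-1],SA[i]) lcp shared
  1: (21,6) 2 'ad'
  2: (6,14) 1 'a'
  3: (14,23) 1 'a'
  4: (23,3) 0 ''
  5: (3,11) 0 ''
  6: (11,12) 1 'c'
  7: (12,27) 0 ''
  8: (27,20) 1 'd'
  9: (20,22) 2 'da'
  10: (22,19) 1 'd'
  11: (19,7) 2 'dd'
  12: (7,8) 1 'd'
  13: (8,10) 0 ''
  14: (10,18) 1 'e'
  15: (18,15) 1 'e'
  16: (15,16) 1 'e'
  17: (16,1) 1 'e'
  18: (1,17) 0 ''
  19: (17,24) 1 'f'
  20: (24,25) 1 'f'
  21: (25,9) 0 ''
  22: (9,5) 0 ''
  23: (5,13) 2 'ha'
  24: (13,2) 1 'h'
  25: (2,26) 1 'h'
  26: (26,0) 1 'h'
  27: (0,4) 1 'h'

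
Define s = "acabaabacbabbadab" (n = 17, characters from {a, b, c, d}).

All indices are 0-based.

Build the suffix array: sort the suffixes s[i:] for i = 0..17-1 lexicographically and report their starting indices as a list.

[4, 15, 2, 5, 10, 0, 7, 13, 16, 3, 9, 6, 12, 11, 1, 8, 14]

sorted suffixes:
  #0 SA[0]=4  'aabacbabbadab'
  #1 SA[1]=15  'ab'
  #2 SA[2]=2  'abaabacbabbadab'
  #3 SA[3]=5  'abacbabbadab'
  #4 SA[4]=10  'abbadab'
  #5 SA[5]=0  'acabaabacbabbadab'
  #6 SA[6]=7  'acbabbadab'
  #7 SA[7]=13  'adab'
  #8 SA[8]=16  'b'
  #9 SA[9]=3  'baabacbabbadab'
  #10 SA[10]=9  'babbadab'
  #11 SA[11]=6  'bacbabbadab'
  #12 SA[12]=12  'badab'
  #13 SA[13]=11  'bbadab'
  #14 SA[14]=1  'cabaabacbabbadab'
  #15 SA[15]=8  'cbabbadab'
  #16 SA[16]=14  'dab'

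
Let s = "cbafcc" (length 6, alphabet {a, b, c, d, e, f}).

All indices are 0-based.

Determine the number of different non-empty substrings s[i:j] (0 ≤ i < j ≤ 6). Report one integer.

19

sorted suffixes:
  #0 SA[0]=2  'afcc'
  #1 SA[1]=1  'bafcc'
  #2 SA[2]=5  'c'
  #3 SA[3]=0  'cbafcc'
  #4 SA[4]=4  'cc'
  #5 SA[5]=3  'fcc'

SA = [2, 1, 5, 0, 4, 3]
[i] adj suffixes → lcp
  [1] 2/1 → 0 ('')
  [2] 1/5 → 0 ('')
  [3] 5/0 → 1 ('c')
  [4] 0/4 → 1 ('c')
  [5] 4/3 → 0 ('')

n(n+1)/2 = 6·7/2 = 21
Σ LCP = 0 + 0 + 0 + 1 + 1 + 0 = 2
distinct = 21 − 2 = 19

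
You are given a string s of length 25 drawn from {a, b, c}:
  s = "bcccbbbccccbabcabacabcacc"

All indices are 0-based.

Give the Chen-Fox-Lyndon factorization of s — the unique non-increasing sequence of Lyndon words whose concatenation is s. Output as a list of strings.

["bccc", "bbbcccc", "b", "abc", "abacabcacc"]

emit factor 1: 'bccc' (i=0, period=4)
emit factor 2: 'bbbcccc' (i=4, period=7)
emit factor 3: 'b' (i=11, period=1)
emit factor 4: 'abc' (i=12, period=3)
emit factor 5: 'abacabcacc' (i=15, period=10)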